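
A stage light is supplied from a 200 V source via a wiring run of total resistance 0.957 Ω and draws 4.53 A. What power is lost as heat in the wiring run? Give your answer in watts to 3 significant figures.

The wiring run is a series resistance carrying the load current; its dissipation is I²R_line.
The wiring run carries the full 4.53 A.
P_line = I² R_line = (4.530)² × 0.957 = 19.64 W

19.6 W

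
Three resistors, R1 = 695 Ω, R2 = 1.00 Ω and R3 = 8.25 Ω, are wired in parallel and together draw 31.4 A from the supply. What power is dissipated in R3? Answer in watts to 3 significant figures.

The branches share the same voltage, but only the total current is given — find V from the equivalent resistance first.
1/R_eq = 1/695 + 1/1.00 + 1/8.25 ⇒ R_eq = 0.8907 Ω
V = I_total × R_eq = 31.40 × 0.8907 = 27.97 V
P_R3 = V² / R3 = (27.97)² / 8.25 = 94.82 W

94.8 W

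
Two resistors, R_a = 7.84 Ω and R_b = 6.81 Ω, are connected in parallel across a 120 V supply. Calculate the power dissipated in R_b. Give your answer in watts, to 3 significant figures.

Each parallel branch sees the full supply voltage, so P = V²/R applies directly to the target branch.
P_R_b = V² / R_b = (120)² / 6.81 Ω = 2115 W

2110 W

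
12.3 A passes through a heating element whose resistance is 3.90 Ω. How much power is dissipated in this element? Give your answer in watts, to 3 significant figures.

590 W

Current and resistance are given, so P = I²R is the direct form.
P = (12.30 A)² × 3.90 Ω = 590.0 W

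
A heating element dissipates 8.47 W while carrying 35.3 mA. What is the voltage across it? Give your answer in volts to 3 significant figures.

240 V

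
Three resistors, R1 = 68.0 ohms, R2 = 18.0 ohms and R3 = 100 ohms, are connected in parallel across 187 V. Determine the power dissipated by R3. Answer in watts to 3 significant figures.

The supply voltage appears across each parallel branch — just use P = V²/R3.
P_R3 = V² / R3 = (187)² / 100 Ω = 349.7 W

350 W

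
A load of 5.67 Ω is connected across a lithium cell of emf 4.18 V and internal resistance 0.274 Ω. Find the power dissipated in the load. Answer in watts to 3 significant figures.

The internal resistance and the load are in series, so the same I flows through both; get I from ε/(r+R), then I²R for the load.
I = ε / (r + R) = 4.18 / (0.274 + 5.67) = 0.7032 A
P_load = I² R = (0.7032)² × 5.67 = 2.804 W

2.80 W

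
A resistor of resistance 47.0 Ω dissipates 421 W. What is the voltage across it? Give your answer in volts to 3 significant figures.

141 V

Rearranging the power relation for the two known quantities gives V = √(P R).
V = √(421 × 47.0) = 140.7 V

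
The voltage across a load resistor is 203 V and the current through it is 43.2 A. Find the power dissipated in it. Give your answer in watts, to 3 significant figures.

8770 W

Since both terminal voltage and current are stated, P = V I gives the power in one step.
P = 203 V × 43.20 A = 8770 W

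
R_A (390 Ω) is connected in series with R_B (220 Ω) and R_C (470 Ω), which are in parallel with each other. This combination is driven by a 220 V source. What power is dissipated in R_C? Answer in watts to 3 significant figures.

7.93 W

Replace R_B and R_C with their parallel equivalent so the circuit becomes R_A in series with R_p.
R_p = (220×470)/(220+470) = 149.9 Ω
R_total = 390 + 149.9 = 539.9 Ω
I = V / R_total = 220 / 539.9 = 0.4075 A
Voltage across the parallel pair: V_p = I × R_p = 0.4075 × 149.9 = 61.07 V
R_C sees V_p directly, so P = V_p² / R_C.
P_R_C = (61.07)² / 470 = 7.935 W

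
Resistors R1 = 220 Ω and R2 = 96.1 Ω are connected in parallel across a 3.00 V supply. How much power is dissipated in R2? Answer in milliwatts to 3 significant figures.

Every branch has 3.00 V across it, so for R2 the power is simply V²/R.
P_R2 = V² / R2 = (3.00)² / 96.1 Ω = 0.09365 W

93.7 mW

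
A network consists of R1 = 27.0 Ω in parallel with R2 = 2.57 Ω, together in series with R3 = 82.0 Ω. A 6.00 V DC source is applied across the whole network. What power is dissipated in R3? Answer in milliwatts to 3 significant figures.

415 mW

First find R_p for the parallel pair, then treat R_p + R3 as a series loop.
R_p = (27.0×2.57)/(27.0+2.57) = 2.347 Ω
R_total = R_p + 82.0 = 2.347 + 82.0 = 84.35 Ω
I = V / R_total = 6.00 / 84.35 = 0.07114 A
All the supply current flows through R3; use P = I²R3.
P_R3 = (0.07114)² × 82.0 = 0.4149 W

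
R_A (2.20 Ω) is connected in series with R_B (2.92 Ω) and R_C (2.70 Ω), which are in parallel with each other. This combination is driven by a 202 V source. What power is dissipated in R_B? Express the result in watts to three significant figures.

Reduce the parallel pair to R_p first; the network is then a simple series string.
R_p = (2.92×2.70)/(2.92+2.70) = 1.403 Ω
R_total = 2.20 + 1.403 = 3.603 Ω
I = V / R_total = 202 / 3.603 = 56.07 A
Voltage across the parallel pair: V_p = I × R_p = 56.07 × 1.403 = 78.65 V
R_B sees V_p directly, so P = V_p² / R_B.
P_R_B = (78.65)² / 2.92 = 2119 W

2120 W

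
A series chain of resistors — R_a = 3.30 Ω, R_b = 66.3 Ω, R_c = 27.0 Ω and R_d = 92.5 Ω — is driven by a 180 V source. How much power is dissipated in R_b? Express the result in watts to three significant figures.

60.1 W

Every series element carries the same I. Get I from the total resistance, then P = I² × R_b.
R_total = 3.30 + 66.3 + 27.0 + 92.5 = 189.1 Ω
I = V / R_total = 180 / 189.1 = 0.9519 A
P_R_b = I² × R_b = (0.9519)² × 66.3 = 60.07 W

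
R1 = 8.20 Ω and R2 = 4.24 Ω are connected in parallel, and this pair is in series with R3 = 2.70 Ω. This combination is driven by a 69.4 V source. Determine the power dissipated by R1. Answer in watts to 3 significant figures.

152 W

Reduce the parallel combination to a single R_p; the circuit then becomes R_p in series with the remaining resistor.
R_p = (8.20×4.24)/(8.20+4.24) = 2.795 Ω
R_total = R_p + 2.70 = 2.795 + 2.70 = 5.495 Ω
I = V / R_total = 69.4 / 5.495 = 12.63 A
Voltage across the parallel pair: V_p = I × R_p = 12.63 × 2.795 = 35.30 V
R1 has V_p across it, so P = V_p²/R1.
P_R1 = (35.30)² / 8.20 = 152.0 W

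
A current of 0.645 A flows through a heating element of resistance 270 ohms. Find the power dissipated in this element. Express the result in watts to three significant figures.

With I and R stated, P = I²R applies in one step.
P = (0.6450 A)² × 270 Ω = 112.3 W

112 W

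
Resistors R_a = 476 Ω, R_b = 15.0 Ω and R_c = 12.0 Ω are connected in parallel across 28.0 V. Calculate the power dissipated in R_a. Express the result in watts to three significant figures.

1.65 W

R_a sits directly across the source, so P = V²/R with V = 28.0 V.
P_R_a = V² / R_a = (28.0)² / 476 Ω = 1.647 W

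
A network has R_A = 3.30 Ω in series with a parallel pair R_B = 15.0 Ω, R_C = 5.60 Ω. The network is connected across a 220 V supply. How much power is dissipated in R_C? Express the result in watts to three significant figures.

2640 W

Reduce the parallel pair to R_p first; the network is then a simple series string.
R_p = (15.0×5.60)/(15.0+5.60) = 4.078 Ω
R_total = 3.30 + 4.078 = 7.378 Ω
I = V / R_total = 220 / 7.378 = 29.82 A
Voltage across the parallel pair: V_p = I × R_p = 29.82 × 4.078 = 121.6 V
With V_p across R_C, its power is V_p²/R_C.
P_R_C = (121.6)² / 5.60 = 2640 W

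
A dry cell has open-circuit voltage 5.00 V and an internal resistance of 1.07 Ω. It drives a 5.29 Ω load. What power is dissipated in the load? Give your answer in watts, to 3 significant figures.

3.27 W

Load and internal resistance form a series loop — compute the loop current, then the load power via I²R.
I = ε / (r + R) = 5.00 / (1.07 + 5.29) = 0.7862 A
P_load = I² R = (0.7862)² × 5.29 = 3.270 W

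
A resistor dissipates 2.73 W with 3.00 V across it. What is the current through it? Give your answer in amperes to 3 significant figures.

0.910 A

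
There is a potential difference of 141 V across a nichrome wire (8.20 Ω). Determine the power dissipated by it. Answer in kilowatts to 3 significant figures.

2.42 kW

We know the drop across the element and its resistance — P = V²/R, one step.
P = (141 V)² / 8.20 Ω = 2425 W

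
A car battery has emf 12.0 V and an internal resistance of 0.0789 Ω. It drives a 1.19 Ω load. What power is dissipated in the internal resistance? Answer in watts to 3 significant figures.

r is in series with the load, so it carries the full circuit current — the loss in it is I²r.
I = ε / (r + R) = 12.0 / (0.0789 + 1.19) = 9.457 A
P_int = I² r = (9.457)² × 0.0789 = 7.056 W

7.06 W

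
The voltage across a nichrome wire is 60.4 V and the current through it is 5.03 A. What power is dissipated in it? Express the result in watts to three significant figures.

304 W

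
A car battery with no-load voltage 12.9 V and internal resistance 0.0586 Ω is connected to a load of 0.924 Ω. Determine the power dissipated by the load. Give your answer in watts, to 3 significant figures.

159 W

The internal resistance and the load are in series, so the same I flows through both; get I from ε/(r+R), then I²R for the load.
I = ε / (r + R) = 12.9 / (0.0586 + 0.924) = 13.13 A
P_load = I² R = (13.13)² × 0.924 = 159.3 W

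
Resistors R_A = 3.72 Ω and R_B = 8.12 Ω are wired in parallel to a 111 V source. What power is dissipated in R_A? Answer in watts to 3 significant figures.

R_A sits directly across the source, so P = V²/R with V = 111 V.
P_R_A = V² / R_A = (111)² / 3.72 Ω = 3312 W

3310 W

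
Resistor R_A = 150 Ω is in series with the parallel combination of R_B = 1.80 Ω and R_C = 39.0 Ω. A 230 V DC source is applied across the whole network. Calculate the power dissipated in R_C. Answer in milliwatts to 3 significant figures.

174 mW

Replace R_B and R_C with their parallel equivalent so the circuit becomes R_A in series with R_p.
R_p = (1.80×39.0)/(1.80+39.0) = 1.721 Ω
R_total = 150 + 1.721 = 151.7 Ω
I = V / R_total = 230 / 151.7 = 1.516 A
Voltage across the parallel pair: V_p = I × R_p = 1.516 × 1.721 = 2.608 V
With V_p across R_C, its power is V_p²/R_C.
P_R_C = (2.608)² / 39.0 = 0.1744 W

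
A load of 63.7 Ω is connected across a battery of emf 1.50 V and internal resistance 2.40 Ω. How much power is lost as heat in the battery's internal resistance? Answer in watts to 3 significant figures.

The internal resistance carries the same current as the load; P_int = I²r.
I = ε / (r + R) = 1.50 / (2.40 + 63.7) = 0.02269 A
P_int = I² r = (0.02269)² × 2.40 = 0.001236 W

0.00124 W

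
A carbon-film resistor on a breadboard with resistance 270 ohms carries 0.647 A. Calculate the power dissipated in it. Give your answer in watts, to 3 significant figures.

The current through and the resistance of the element are both given; use P = I²R.
P = (0.6470 A)² × 270 Ω = 113.0 W

113 W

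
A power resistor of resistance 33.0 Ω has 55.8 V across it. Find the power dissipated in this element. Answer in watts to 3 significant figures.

94.4 W

With V across and R both known, P = V²/R gives the dissipation directly.
P = (55.8 V)² / 33.0 Ω = 94.35 W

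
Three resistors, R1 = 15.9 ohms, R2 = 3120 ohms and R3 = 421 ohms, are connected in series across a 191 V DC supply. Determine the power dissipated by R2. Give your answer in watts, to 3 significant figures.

9.00 W

The current is common to all series resistors; compute it, then apply P = I²R for the target.
R_total = 15.9 + 3120 + 421 = 3557 Ω
I = V / R_total = 191 / 3557 = 0.05370 A
P_R2 = I² × R2 = (0.05370)² × 3120 = 8.997 W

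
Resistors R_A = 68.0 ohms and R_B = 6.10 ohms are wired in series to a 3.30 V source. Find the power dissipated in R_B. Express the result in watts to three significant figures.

0.0121 W

Every series element carries the same I. Get I from the total resistance, then P = I² × R_B.
R_total = 68.0 + 6.10 = 74.10 Ω
I = V / R_total = 3.30 / 74.10 = 0.04453 A
P_R_B = I² × R_B = (0.04453)² × 6.10 = 0.01210 W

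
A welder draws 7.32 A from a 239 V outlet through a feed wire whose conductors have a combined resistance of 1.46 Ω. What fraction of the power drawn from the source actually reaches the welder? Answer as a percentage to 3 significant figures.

The feed wire carries the full 7.32 A.
P_line = I² R_line = (7.320)² × 1.46 = 78.23 W
P_source = V I = 239 × 7.320 = 1749 W; P_load = 1671 W
η = P_load / P_source = 1671 / 1749 = 0.9553

95.5 %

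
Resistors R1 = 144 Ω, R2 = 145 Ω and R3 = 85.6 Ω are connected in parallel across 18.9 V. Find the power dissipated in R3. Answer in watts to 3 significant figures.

Each parallel branch sees the full supply voltage, so P = V²/R applies directly to the target branch.
P_R3 = V² / R3 = (18.9)² / 85.6 Ω = 4.173 W

4.17 W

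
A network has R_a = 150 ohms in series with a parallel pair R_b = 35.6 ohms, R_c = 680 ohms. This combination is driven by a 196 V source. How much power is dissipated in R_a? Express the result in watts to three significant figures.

Reduce the parallel pair to R_p first; the network is then a simple series string.
R_p = (35.6×680)/(35.6+680) = 33.83 Ω
R_total = 150 + 33.83 = 183.8 Ω
I = V / R_total = 196 / 183.8 = 1.066 A
All the current flows through R_a; use P = I²R.
P_R_a = (1.066)² × 150 = 170.5 W

171 W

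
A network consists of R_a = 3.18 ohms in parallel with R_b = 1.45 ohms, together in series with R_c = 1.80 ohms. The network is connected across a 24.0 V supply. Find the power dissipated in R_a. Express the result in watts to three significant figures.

Reduce the parallel combination to a single R_p; the circuit then becomes R_p in series with the remaining resistor.
R_p = (3.18×1.45)/(3.18+1.45) = 0.9959 Ω
R_total = R_p + 1.80 = 0.9959 + 1.80 = 2.796 Ω
I = V / R_total = 24.0 / 2.796 = 8.584 A
Voltage across the parallel pair: V_p = I × R_p = 8.584 × 0.9959 = 8.549 V
Use P = V²/R for R_a with V = V_p.
P_R_a = (8.549)² / 3.18 = 22.98 W

23.0 W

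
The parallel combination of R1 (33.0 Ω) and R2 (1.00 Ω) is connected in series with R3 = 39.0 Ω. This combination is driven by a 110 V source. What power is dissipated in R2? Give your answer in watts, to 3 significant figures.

First find R_p for the parallel pair, then treat R_p + R3 as a series loop.
R_p = (33.0×1.00)/(33.0+1.00) = 0.9706 Ω
R_total = R_p + 39.0 = 0.9706 + 39.0 = 39.97 Ω
I = V / R_total = 110 / 39.97 = 2.752 A
Voltage across the parallel pair: V_p = I × R_p = 2.752 × 0.9706 = 2.671 V
R2 has V_p across it, so P = V_p²/R2.
P_R2 = (2.671)² / 1.00 = 7.135 W

7.13 W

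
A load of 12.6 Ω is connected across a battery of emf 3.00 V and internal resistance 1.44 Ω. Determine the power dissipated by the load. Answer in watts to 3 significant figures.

0.575 W

The internal resistance and the load are in series, so the same I flows through both; get I from ε/(r+R), then I²R for the load.
I = ε / (r + R) = 3.00 / (1.44 + 12.6) = 0.2137 A
P_load = I² R = (0.2137)² × 12.6 = 0.5753 W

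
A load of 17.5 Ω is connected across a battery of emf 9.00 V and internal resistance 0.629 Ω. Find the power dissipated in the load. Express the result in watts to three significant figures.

4.31 W

Load and internal resistance form a series loop — compute the loop current, then the load power via I²R.
I = ε / (r + R) = 9.00 / (0.629 + 17.5) = 0.4964 A
P_load = I² R = (0.4964)² × 17.5 = 4.313 W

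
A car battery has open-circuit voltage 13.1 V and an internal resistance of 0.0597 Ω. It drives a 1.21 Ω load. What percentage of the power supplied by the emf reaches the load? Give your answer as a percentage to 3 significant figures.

95.3 %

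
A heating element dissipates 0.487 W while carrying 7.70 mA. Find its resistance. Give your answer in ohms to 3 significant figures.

The two known quantities fix the third via R = P / I².
R = 0.487 / (0.007700)² = 8214 Ω

8210 Ω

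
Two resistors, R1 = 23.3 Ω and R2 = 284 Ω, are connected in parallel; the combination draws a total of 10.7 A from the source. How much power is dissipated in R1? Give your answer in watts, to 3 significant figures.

2280 W

Parallel branches share V, not I — compute V via R_eq, then use V²/R for the target branch.
1/R_eq = 1/23.3 + 1/284 ⇒ R_eq = 21.53 Ω
V = I_total × R_eq = 10.70 × 21.53 = 230.4 V
P_R1 = V² / R1 = (230.4)² / 23.3 = 2278 W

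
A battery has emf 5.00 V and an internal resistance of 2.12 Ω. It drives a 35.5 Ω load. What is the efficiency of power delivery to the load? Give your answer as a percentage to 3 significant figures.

94.4 %

η = P_load/(P_load+P_int) = I²R/(I²R+I²r) = R/(R+r) — the I² cancels for series elements.
η = R / (R + r) = 35.5 / (35.5 + 2.12) = 0.9436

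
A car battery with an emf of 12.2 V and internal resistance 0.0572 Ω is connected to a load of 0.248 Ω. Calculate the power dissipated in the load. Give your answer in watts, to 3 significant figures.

396 W

Load and internal resistance form a series loop — compute the loop current, then the load power via I²R.
I = ε / (r + R) = 12.2 / (0.0572 + 0.248) = 39.97 A
P_load = I² R = (39.97)² × 0.248 = 396.3 W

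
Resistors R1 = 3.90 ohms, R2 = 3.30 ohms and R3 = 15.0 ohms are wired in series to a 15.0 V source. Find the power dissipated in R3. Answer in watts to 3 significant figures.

Every series element carries the same I. Get I from the total resistance, then P = I² × R3.
R_total = 3.90 + 3.30 + 15.0 = 22.20 Ω
I = V / R_total = 15.0 / 22.20 = 0.6757 A
P_R3 = I² × R3 = (0.6757)² × 15.0 = 6.848 W

6.85 W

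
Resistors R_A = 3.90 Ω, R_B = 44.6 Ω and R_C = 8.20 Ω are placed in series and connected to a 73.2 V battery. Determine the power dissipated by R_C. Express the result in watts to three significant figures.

Series elements share the same current, so find I first, then use P = I²R.
R_total = 3.90 + 44.6 + 8.20 = 56.70 Ω
I = V / R_total = 73.2 / 56.70 = 1.291 A
P_R_C = I² × R_C = (1.291)² × 8.20 = 13.67 W

13.7 W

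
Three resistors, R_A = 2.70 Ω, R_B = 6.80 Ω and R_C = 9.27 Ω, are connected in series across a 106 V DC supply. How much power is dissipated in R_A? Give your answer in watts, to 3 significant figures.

Every series element carries the same I. Get I from the total resistance, then P = I² × R_A.
R_total = 2.70 + 6.80 + 9.27 = 18.77 Ω
I = V / R_total = 106 / 18.77 = 5.647 A
P_R_A = I² × R_A = (5.647)² × 2.70 = 86.11 W

86.1 W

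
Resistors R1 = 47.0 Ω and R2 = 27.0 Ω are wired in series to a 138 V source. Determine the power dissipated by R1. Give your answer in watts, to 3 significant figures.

163 W

Series elements share the same current, so find I first, then use P = I²R.
R_total = 47.0 + 27.0 = 74.00 Ω
I = V / R_total = 138 / 74.00 = 1.865 A
P_R1 = I² × R1 = (1.865)² × 47.0 = 163.5 W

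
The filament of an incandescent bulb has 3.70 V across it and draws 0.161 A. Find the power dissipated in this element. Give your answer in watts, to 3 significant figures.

With V and I both given, power follows immediately from P = V I.
P = 3.70 V × 0.1610 A = 0.5957 W

0.596 W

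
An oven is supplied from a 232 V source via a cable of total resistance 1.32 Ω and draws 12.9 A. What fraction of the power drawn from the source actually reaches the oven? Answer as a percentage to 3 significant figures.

92.7 %

The cable carries the full 12.9 A.
P_line = I² R_line = (12.90)² × 1.32 = 219.7 W
P_source = V I = 232 × 12.90 = 2993 W; P_load = 2773 W
η = P_load / P_source = 2773 / 2993 = 0.9266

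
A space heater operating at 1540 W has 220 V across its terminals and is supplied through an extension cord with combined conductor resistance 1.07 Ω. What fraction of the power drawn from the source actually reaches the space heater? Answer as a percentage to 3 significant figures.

96.7 %

I = P / V = 1540 / 220 = 7.000 A through the extension cord.
P_line = I² R_line = (7.000)² × 1.07 = 52.43 W
P_source = P_load + P_line = 1540 + 52.43 = 1592 W
η = P_load / P_source = 1540 / 1592 = 0.9671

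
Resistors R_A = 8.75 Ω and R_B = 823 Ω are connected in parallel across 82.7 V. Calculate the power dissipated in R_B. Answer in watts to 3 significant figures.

8.31 W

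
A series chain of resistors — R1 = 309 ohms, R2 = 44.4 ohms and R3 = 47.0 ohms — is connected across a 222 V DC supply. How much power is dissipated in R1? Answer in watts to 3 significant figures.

The current is common to all series resistors; compute it, then apply P = I²R for the target.
R_total = 309 + 44.4 + 47.0 = 400.4 Ω
I = V / R_total = 222 / 400.4 = 0.5544 A
P_R1 = I² × R1 = (0.5544)² × 309 = 94.99 W

95.0 W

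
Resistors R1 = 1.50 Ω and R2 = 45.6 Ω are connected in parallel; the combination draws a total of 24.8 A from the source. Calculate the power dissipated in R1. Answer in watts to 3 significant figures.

We need the common branch voltage; get it from I_total × R_eq, then P = V²/R for the branch.
1/R_eq = 1/1.50 + 1/45.6 ⇒ R_eq = 1.452 Ω
V = I_total × R_eq = 24.80 × 1.452 = 36.02 V
P_R1 = V² / R1 = (36.02)² / 1.50 = 864.7 W

865 W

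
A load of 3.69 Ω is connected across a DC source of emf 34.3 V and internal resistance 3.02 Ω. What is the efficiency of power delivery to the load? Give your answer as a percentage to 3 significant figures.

55.0 %

η = P_load/(P_load+P_int) = I²R/(I²R+I²r) = R/(R+r) — the I² cancels for series elements.
η = R / (R + r) = 3.69 / (3.69 + 3.02) = 0.5499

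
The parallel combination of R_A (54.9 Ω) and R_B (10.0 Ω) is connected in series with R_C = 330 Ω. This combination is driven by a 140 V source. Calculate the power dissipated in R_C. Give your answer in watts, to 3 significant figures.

Collapse the R_A‖R_B pair into one equivalent R_p; then R_p and R_C form a series string.
R_p = (54.9×10.0)/(54.9+10.0) = 8.459 Ω
R_total = R_p + 330 = 8.459 + 330 = 338.5 Ω
I = V / R_total = 140 / 338.5 = 0.4136 A
R_C is the series element, so its power is I²R.
P_R_C = (0.4136)² × 330 = 56.46 W

56.5 W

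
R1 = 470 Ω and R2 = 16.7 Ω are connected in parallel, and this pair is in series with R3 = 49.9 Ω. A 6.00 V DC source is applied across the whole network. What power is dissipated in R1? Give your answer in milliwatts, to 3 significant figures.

Reduce the parallel combination to a single R_p; the circuit then becomes R_p in series with the remaining resistor.
R_p = (470×16.7)/(470+16.7) = 16.13 Ω
R_total = R_p + 49.9 = 16.13 + 49.9 = 66.03 Ω
I = V / R_total = 6.00 / 66.03 = 0.09087 A
Voltage across the parallel pair: V_p = I × R_p = 0.09087 × 16.13 = 1.465 V
R1 has V_p across it, so P = V_p²/R1.
P_R1 = (1.465)² / 470 = 0.004569 W

4.57 mW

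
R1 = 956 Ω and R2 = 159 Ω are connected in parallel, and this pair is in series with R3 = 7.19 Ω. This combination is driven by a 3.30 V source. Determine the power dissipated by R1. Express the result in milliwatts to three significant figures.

Reduce the parallel combination to a single R_p; the circuit then becomes R_p in series with the remaining resistor.
R_p = (956×159)/(956+159) = 136.3 Ω
R_total = R_p + 7.19 = 136.3 + 7.19 = 143.5 Ω
I = V / R_total = 3.30 / 143.5 = 0.02299 A
Voltage across the parallel pair: V_p = I × R_p = 0.02299 × 136.3 = 3.135 V
R1 sits across V_p; its power is V_p²/R.
P_R1 = (3.135)² / 956 = 0.01028 W

10.3 mW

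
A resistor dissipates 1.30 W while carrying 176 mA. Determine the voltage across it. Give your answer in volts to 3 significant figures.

7.39 V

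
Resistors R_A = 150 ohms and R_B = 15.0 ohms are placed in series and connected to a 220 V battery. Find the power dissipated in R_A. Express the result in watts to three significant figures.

267 W

Series elements share the same current, so find I first, then use P = I²R.
R_total = 150 + 15.0 = 165.0 Ω
I = V / R_total = 220 / 165.0 = 1.333 A
P_R_A = I² × R_A = (1.333)² × 150 = 266.7 W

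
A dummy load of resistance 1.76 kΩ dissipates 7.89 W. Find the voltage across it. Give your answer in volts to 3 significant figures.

118 V

From P = V I = I²R = V²/R, with the two given quantities we get V = √(P R).
V = √(7.89 × 1760) = 117.8 V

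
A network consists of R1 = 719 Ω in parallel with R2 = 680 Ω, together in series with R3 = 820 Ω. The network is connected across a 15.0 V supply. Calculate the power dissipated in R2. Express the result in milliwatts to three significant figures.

29.5 mW

First find R_p for the parallel pair, then treat R_p + R3 as a series loop.
R_p = (719×680)/(719+680) = 349.5 Ω
R_total = R_p + 820 = 349.5 + 820 = 1169 Ω
I = V / R_total = 15.0 / 1169 = 0.01283 A
Voltage across the parallel pair: V_p = I × R_p = 0.01283 × 349.5 = 4.482 V
R2 has V_p across it, so P = V_p²/R2.
P_R2 = (4.482)² / 680 = 0.02955 W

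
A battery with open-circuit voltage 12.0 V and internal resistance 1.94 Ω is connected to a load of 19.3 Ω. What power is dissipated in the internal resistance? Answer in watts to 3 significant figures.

Internal loss is I²r, with I set by the total series resistance r+R.
I = ε / (r + R) = 12.0 / (1.94 + 19.3) = 0.5650 A
P_int = I² r = (0.5650)² × 1.94 = 0.6192 W

0.619 W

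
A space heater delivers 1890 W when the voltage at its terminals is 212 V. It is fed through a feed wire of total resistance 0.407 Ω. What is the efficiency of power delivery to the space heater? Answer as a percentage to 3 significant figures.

98.3 %

I = P / V = 1890 / 212 = 8.915 A through the feed wire.
P_line = I² R_line = (8.915)² × 0.407 = 32.35 W
P_source = P_load + P_line = 1890 + 32.35 = 1922 W
η = P_load / P_source = 1890 / 1922 = 0.9832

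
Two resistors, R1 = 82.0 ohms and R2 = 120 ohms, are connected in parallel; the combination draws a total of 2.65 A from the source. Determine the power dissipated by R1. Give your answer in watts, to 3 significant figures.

203 W

The branches share the same voltage, but only the total current is given — find V from the equivalent resistance first.
1/R_eq = 1/82.0 + 1/120 ⇒ R_eq = 48.71 Ω
V = I_total × R_eq = 2.650 × 48.71 = 129.1 V
P_R1 = V² / R1 = (129.1)² / 82.0 = 203.2 W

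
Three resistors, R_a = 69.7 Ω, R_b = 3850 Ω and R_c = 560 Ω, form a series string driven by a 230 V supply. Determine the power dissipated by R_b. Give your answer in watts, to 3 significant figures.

Series elements share the same current, so find I first, then use P = I²R.
R_total = 69.7 + 3850 + 560 = 4480 Ω
I = V / R_total = 230 / 4480 = 0.05134 A
P_R_b = I² × R_b = (0.05134)² × 3850 = 10.15 W

10.1 W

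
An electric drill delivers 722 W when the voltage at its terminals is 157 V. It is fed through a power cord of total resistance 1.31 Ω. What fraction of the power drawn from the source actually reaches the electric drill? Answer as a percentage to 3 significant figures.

I = P / V = 722 / 157 = 4.599 A through the power cord.
P_line = I² R_line = (4.599)² × 1.31 = 27.70 W
P_source = P_load + P_line = 722.0 + 27.70 = 749.7 W
η = P_load / P_source = 722.0 / 749.7 = 0.9630

96.3 %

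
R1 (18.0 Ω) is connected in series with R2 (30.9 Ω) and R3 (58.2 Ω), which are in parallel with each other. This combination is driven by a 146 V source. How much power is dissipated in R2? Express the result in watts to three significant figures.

193 W

Collapse R2‖R3 to a single equivalent, reducing the network to two series elements.
R_p = (30.9×58.2)/(30.9+58.2) = 20.18 Ω
R_total = 18.0 + 20.18 = 38.18 Ω
I = V / R_total = 146 / 38.18 = 3.824 A
Voltage across the parallel pair: V_p = I × R_p = 3.824 × 20.18 = 77.18 V
R2 is across V_p, so use P = V²/R for that branch.
P_R2 = (77.18)² / 30.9 = 192.8 W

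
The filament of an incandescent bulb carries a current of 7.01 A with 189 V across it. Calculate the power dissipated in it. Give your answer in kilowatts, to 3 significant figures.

1.32 kW

V and I are known directly — P = V I, no intermediate step needed.
P = 189 V × 7.010 A = 1325 W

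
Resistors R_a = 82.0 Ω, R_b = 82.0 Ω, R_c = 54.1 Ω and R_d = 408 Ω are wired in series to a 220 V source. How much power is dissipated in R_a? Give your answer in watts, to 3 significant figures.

The current is common to all series resistors; compute it, then apply P = I²R for the target.
R_total = 82.0 + 82.0 + 54.1 + 408 = 626.1 Ω
I = V / R_total = 220 / 626.1 = 0.3514 A
P_R_a = I² × R_a = (0.3514)² × 82.0 = 10.12 W

10.1 W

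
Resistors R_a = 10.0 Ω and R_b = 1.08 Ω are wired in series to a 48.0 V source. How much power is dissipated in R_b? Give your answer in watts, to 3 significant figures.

In a series string the same current flows through every resistor — find that current, then P = I²R for the one we want.
R_total = 10.0 + 1.08 = 11.08 Ω
I = V / R_total = 48.0 / 11.08 = 4.332 A
P_R_b = I² × R_b = (4.332)² × 1.08 = 20.27 W

20.3 W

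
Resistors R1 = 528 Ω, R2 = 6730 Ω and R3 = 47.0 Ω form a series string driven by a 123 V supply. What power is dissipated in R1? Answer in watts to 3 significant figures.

Since the resistors are in series they all carry the loop current I = V/R_total; the power in any one is I²R.
R_total = 528 + 6730 + 47.0 = 7305 Ω
I = V / R_total = 123 / 7305 = 0.01684 A
P_R1 = I² × R1 = (0.01684)² × 528 = 0.1497 W

0.150 W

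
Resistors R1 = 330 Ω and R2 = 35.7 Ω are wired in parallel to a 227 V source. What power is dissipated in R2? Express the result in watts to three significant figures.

R2 sits directly across the source, so P = V²/R with V = 227 V.
P_R2 = V² / R2 = (227)² / 35.7 Ω = 1443 W

1440 W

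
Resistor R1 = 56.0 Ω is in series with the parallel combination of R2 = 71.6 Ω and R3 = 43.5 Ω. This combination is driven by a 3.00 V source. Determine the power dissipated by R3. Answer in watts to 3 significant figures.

First combine the parallel branches into one equivalent R_p, then R1 + R_p is a series pair.
R_p = (71.6×43.5)/(71.6+43.5) = 27.06 Ω
R_total = 56.0 + 27.06 = 83.06 Ω
I = V / R_total = 3.00 / 83.06 = 0.03612 A
Voltage across the parallel pair: V_p = I × R_p = 0.03612 × 27.06 = 0.9774 V
R3 sees V_p directly, so P = V_p² / R3.
P_R3 = (0.9774)² / 43.5 = 0.02196 W

0.0220 W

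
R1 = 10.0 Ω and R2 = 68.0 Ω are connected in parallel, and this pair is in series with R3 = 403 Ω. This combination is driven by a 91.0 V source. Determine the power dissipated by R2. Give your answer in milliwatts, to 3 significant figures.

54.6 mW

Reduce the parallel combination to a single R_p; the circuit then becomes R_p in series with the remaining resistor.
R_p = (10.0×68.0)/(10.0+68.0) = 8.718 Ω
R_total = R_p + 403 = 8.718 + 403 = 411.7 Ω
I = V / R_total = 91.0 / 411.7 = 0.2210 A
Voltage across the parallel pair: V_p = I × R_p = 0.2210 × 8.718 = 1.927 V
R2 has V_p across it, so P = V_p²/R2.
P_R2 = (1.927)² / 68.0 = 0.05460 W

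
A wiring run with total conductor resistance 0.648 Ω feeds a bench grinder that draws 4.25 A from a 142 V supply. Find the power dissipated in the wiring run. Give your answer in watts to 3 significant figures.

Only the current and the line resistance are needed for the I²R loss.
The wiring run carries the full 4.25 A.
P_line = I² R_line = (4.250)² × 0.648 = 11.70 W

11.7 W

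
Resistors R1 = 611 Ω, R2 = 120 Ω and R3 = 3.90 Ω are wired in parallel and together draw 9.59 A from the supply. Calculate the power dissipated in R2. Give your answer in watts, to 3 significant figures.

We need the common branch voltage; get it from I_total × R_eq, then P = V²/R for the branch.
1/R_eq = 1/611 + 1/120 + 1/3.90 ⇒ R_eq = 3.754 Ω
V = I_total × R_eq = 9.590 × 3.754 = 36.00 V
P_R2 = V² / R2 = (36.00)² / 120 = 10.80 W

10.8 W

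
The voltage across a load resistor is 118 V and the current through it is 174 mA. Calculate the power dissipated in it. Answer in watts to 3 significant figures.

20.5 W

V and I are known directly — P = V I, no intermediate step needed.
P = 118 V × 0.1740 A = 20.53 W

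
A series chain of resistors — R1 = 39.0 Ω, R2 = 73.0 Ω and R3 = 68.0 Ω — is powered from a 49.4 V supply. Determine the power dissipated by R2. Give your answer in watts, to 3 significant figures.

5.50 W

Since the resistors are in series they all carry the loop current I = V/R_total; the power in any one is I²R.
R_total = 39.0 + 73.0 + 68.0 = 180.0 Ω
I = V / R_total = 49.4 / 180.0 = 0.2744 A
P_R2 = I² × R2 = (0.2744)² × 73.0 = 5.498 W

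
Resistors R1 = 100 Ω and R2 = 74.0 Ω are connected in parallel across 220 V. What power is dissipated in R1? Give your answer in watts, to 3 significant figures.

R1 sits directly across the source, so P = V²/R with V = 220 V.
P_R1 = V² / R1 = (220)² / 100 Ω = 484.0 W

484 W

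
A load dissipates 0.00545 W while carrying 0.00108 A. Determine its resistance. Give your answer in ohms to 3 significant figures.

Rearranging the power relation for the two known quantities gives R = P / I².
R = 0.00545 / (0.001080)² = 4672 Ω

4670 Ω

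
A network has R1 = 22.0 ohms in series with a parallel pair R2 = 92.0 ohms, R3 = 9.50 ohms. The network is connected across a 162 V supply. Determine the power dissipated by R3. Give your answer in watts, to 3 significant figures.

First combine the parallel branches into one equivalent R_p, then R1 + R_p is a series pair.
R_p = (92.0×9.50)/(92.0+9.50) = 8.611 Ω
R_total = 22.0 + 8.611 = 30.61 Ω
I = V / R_total = 162 / 30.61 = 5.292 A
Voltage across the parallel pair: V_p = I × R_p = 5.292 × 8.611 = 45.57 V
With V_p across R3, its power is V_p²/R3.
P_R3 = (45.57)² / 9.50 = 218.6 W

219 W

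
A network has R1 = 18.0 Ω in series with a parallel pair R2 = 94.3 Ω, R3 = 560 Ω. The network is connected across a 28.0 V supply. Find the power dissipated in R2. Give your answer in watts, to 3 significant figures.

5.56 W

Replace R2 and R3 with their parallel equivalent so the circuit becomes R1 in series with R_p.
R_p = (94.3×560)/(94.3+560) = 80.71 Ω
R_total = 18.0 + 80.71 = 98.71 Ω
I = V / R_total = 28.0 / 98.71 = 0.2837 A
Voltage across the parallel pair: V_p = I × R_p = 0.2837 × 80.71 = 22.89 V
With V_p across R2, its power is V_p²/R2.
P_R2 = (22.89)² / 94.3 = 5.558 W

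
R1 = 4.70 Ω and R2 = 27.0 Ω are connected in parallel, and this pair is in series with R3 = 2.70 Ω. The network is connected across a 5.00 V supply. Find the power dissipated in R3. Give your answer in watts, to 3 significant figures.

1.50 W

First find R_p for the parallel pair, then treat R_p + R3 as a series loop.
R_p = (4.70×27.0)/(4.70+27.0) = 4.003 Ω
R_total = R_p + 2.70 = 4.003 + 2.70 = 6.703 Ω
I = V / R_total = 5.00 / 6.703 = 0.7459 A
R3 carries the full series current, so P = I²R.
P_R3 = (0.7459)² × 2.70 = 1.502 W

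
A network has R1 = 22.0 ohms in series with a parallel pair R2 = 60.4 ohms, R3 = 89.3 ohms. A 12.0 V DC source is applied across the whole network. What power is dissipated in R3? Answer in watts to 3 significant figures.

Collapse R2‖R3 to a single equivalent, reducing the network to two series elements.
R_p = (60.4×89.3)/(60.4+89.3) = 36.03 Ω
R_total = 22.0 + 36.03 = 58.03 Ω
I = V / R_total = 12.0 / 58.03 = 0.2068 A
Voltage across the parallel pair: V_p = I × R_p = 0.2068 × 36.03 = 7.451 V
With V_p across R3, its power is V_p²/R3.
P_R3 = (7.451)² / 89.3 = 0.6216 W

0.622 W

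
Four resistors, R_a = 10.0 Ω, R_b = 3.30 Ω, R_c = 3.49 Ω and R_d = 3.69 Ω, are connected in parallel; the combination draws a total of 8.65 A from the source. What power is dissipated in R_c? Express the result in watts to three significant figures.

Only the total current is stated, so first find the parallel equivalent to get the voltage across the combination.
1/R_eq = 1/10.0 + 1/3.30 + 1/3.49 + 1/3.69 ⇒ R_eq = 1.041 Ω
V = I_total × R_eq = 8.650 × 1.041 = 9.005 V
P_R_c = V² / R_c = (9.005)² / 3.49 = 23.24 W

23.2 W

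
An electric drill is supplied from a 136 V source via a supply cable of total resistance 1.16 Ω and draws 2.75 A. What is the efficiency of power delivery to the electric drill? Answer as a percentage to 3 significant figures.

The supply cable carries the full 2.75 A.
P_line = I² R_line = (2.750)² × 1.16 = 8.772 W
P_source = V I = 136 × 2.750 = 374.0 W; P_load = 365.2 W
η = P_load / P_source = 365.2 / 374.0 = 0.9765

97.7 %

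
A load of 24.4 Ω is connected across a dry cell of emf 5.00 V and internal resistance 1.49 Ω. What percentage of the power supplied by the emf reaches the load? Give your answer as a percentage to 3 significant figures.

Efficiency is P_load / P_total. With a series r and R sharing the same I, P = I²R for each, so η = R/(R+r).
η = R / (R + r) = 24.4 / (24.4 + 1.49) = 0.9424

94.2 %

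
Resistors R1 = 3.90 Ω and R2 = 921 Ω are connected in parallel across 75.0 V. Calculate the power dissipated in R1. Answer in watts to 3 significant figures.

Parallel branches share the same voltage; P = V²/R gives the branch power in one step.
P_R1 = V² / R1 = (75.0)² / 3.90 Ω = 1442 W

1440 W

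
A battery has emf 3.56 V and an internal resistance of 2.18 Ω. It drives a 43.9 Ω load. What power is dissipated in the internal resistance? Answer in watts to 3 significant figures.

0.0130 W

The internal resistance carries the same current as the load; P_int = I²r.
I = ε / (r + R) = 3.56 / (2.18 + 43.9) = 0.07726 A
P_int = I² r = (0.07726)² × 2.18 = 0.01301 W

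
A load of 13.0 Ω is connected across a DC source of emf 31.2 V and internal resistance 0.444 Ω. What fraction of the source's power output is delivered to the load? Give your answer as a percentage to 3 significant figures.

η = P_load/(P_load+P_int) = I²R/(I²R+I²r) = R/(R+r) — the I² cancels for series elements.
η = R / (R + r) = 13.0 / (13.0 + 0.444) = 0.9670

96.7 %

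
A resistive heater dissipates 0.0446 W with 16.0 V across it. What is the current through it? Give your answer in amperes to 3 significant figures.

Inverting the appropriate power form: I = P / V.
I = 0.0446 / 16.0 = 0.002788 A

0.00279 A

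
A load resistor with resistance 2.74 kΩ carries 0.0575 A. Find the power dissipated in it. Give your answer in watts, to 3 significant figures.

9.06 W

With I and R stated, P = I²R applies in one step.
P = (0.05750 A)² × 2740 Ω = 9.059 W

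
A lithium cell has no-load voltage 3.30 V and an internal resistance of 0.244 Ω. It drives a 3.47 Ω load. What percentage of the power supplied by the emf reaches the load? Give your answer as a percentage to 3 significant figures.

The source delivers εI, of which I²R reaches the load and I²r is lost; since I is common, η = R/(R+r).
η = R / (R + r) = 3.47 / (3.47 + 0.244) = 0.9343

93.4 %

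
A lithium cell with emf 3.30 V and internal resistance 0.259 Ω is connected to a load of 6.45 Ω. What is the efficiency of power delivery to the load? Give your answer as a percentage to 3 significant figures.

The source delivers εI, of which I²R reaches the load and I²r is lost; since I is common, η = R/(R+r).
η = R / (R + r) = 6.45 / (6.45 + 0.259) = 0.9614

96.1 %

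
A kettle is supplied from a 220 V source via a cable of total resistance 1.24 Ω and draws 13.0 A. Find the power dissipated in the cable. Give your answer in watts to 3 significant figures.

210 W

The cable and load are in series, so the same current flows in both; the loss is I²R_line.
The cable carries the full 13.0 A.
P_line = I² R_line = (13.00)² × 1.24 = 209.6 W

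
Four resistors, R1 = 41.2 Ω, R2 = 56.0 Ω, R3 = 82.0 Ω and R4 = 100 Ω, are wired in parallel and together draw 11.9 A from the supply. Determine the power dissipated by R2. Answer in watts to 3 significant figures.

Parallel branches share V, not I — compute V via R_eq, then use V²/R for the target branch.
1/R_eq = 1/41.2 + 1/56.0 + 1/82.0 + 1/100 ⇒ R_eq = 15.55 Ω
V = I_total × R_eq = 11.90 × 15.55 = 185.0 V
P_R2 = V² / R2 = (185.0)² / 56.0 = 611.2 W

611 W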